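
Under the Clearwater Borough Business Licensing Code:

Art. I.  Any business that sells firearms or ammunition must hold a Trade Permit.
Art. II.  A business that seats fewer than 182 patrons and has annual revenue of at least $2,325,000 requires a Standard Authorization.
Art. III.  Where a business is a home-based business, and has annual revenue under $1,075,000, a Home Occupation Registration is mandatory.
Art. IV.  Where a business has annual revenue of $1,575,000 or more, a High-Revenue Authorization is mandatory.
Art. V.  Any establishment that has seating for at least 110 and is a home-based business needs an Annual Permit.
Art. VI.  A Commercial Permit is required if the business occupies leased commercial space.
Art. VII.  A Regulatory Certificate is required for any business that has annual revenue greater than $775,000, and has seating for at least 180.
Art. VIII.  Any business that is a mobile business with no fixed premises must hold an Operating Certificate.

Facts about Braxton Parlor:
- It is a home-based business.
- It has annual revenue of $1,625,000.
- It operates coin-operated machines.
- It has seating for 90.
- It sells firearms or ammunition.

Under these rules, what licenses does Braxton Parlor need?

Art. I. sells firearms or ammunition → Trade Permit required.
Art. II. seating 90 < 182; revenue $1,625,000 < $2,325,000 → Standard Authorization not required.
Art. III. is a home-based business; revenue $1,625,000 ≥ $1,075,000 → Home Occupation Registration not required.
Art. IV. revenue $1,625,000 ≥ $1,575,000 → High-Revenue Authorization required.
Art. V. seating 90 < 110; is a home-based business → Annual Permit not required.
Art. VI. is a home-based business (not: occupies leased commercial space) → Commercial Permit not required.
Art. VII. revenue $1,625,000 > $775,000; seating 90 < 180 → Regulatory Certificate not required.
Art. VIII. is a home-based business (not: is a mobile business with no fixed premises) → Operating Certificate not required.

High-Revenue Authorization, Trade Permit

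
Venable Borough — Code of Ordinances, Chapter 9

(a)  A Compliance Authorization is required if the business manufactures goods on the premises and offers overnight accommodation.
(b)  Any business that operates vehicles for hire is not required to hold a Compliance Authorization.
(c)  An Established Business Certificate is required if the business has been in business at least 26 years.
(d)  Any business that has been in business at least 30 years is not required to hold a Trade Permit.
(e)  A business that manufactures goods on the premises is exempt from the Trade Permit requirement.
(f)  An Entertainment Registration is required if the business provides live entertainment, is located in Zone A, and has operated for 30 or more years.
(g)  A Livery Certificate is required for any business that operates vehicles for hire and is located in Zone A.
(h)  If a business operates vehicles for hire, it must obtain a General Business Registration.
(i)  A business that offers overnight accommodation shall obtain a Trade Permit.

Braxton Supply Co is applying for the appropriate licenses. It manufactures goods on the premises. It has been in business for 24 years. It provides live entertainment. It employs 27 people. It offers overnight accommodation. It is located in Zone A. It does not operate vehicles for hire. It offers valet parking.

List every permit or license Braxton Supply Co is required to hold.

Compliance Authorization

(a) manufactures goods on the premises; offers overnight accommodation → Compliance Authorization required.
(b) does not operate vehicles for hire → Compliance Authorization exemption does not apply.
(c) years in business 24 < 26 → Established Business Certificate not required.
(d) years in business 24 < 30 → Trade Permit exemption does not apply.
(e) manufactures goods on the premises → exempt from Trade Permit.
(f) provides live entertainment; is located in Zone A; years in business 24 < 30 → Entertainment Registration not required.
(g) does not operate vehicles for hire; is located in Zone A → Livery Certificate not required.
(h) does not operate vehicles for hire → General Business Registration not required.
(i) offers overnight accommodation → Trade Permit required.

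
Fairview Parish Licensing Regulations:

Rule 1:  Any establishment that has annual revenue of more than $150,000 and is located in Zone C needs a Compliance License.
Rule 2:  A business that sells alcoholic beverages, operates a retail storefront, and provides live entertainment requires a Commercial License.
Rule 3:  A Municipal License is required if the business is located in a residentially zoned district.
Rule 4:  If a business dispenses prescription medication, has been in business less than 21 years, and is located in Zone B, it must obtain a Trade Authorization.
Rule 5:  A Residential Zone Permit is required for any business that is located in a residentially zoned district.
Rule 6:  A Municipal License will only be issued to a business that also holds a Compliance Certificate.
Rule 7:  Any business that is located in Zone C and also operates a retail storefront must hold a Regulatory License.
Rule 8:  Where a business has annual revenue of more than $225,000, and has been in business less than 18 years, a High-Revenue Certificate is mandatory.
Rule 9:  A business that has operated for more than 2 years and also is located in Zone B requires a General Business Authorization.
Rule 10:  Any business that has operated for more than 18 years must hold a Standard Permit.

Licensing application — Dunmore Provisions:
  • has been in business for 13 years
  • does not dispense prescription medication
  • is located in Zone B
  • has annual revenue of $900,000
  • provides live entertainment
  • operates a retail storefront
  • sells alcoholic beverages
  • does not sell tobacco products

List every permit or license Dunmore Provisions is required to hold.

Commercial License, General Business Authorization, High-Revenue Certificate

Rule 1: revenue $900,000 > $150,000; is located in Zone B (not: is located in Zone C) → Compliance License not required.
Rule 2: sells alcoholic beverages; operates a retail storefront; provides live entertainment → Commercial License required.
Rule 3: is located in Zone B (not: is located in a residentially zoned district) → Municipal License not required.
Rule 4: does not dispense prescription medication; years in business 13 < 21; is located in Zone B → Trade Authorization not required.
Rule 5: is located in Zone B (not: is located in a residentially zoned district) → Residential Zone Permit not required.
Rule 6: Municipal License is not required → no effect.
Rule 7: is located in Zone B (not: is located in Zone C); operates a retail storefront → Regulatory License not required.
Rule 8: revenue $900,000 > $225,000; years in business 13 < 18 → High-Revenue Certificate required.
Rule 9: years in business 13 > 2; is located in Zone B → General Business Authorization required.
Rule 10: years in business 13 ≤ 18 → Standard Permit not required.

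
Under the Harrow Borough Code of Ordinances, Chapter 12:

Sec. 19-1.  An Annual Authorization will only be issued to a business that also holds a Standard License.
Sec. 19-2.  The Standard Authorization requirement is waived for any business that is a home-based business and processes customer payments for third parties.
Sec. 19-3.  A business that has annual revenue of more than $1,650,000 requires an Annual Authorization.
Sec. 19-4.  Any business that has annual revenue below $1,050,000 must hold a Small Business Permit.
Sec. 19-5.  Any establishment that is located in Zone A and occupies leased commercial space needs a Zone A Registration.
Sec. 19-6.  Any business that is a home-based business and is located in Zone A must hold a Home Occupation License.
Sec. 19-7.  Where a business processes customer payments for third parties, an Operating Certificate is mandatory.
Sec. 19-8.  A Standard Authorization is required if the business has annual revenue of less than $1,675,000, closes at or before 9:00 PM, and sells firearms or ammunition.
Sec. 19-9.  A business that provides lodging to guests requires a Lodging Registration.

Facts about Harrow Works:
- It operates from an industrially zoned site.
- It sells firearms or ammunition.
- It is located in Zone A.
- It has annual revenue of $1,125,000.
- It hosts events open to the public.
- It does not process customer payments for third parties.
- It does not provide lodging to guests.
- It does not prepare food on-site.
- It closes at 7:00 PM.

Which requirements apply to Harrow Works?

Standard Authorization

Sec. 19-1. Annual Authorization is not required → no effect.
Sec. 19-2. operates from an industrially zoned site (not: is a home-based business); does not process customer payments for third parties → Standard Authorization exemption does not apply.
Sec. 19-3. revenue $1,125,000 ≤ $1,650,000 → Annual Authorization not required.
Sec. 19-4. revenue $1,125,000 ≥ $1,050,000 → Small Business Permit not required.
Sec. 19-5. is located in Zone A; operates from an industrially zoned site (not: occupies leased commercial space) → Zone A Registration not required.
Sec. 19-6. operates from an industrially zoned site (not: is a home-based business); is located in Zone A → Home Occupation License not required.
Sec. 19-7. does not process customer payments for third parties → Operating Certificate not required.
Sec. 19-8. revenue $1,125,000 < $1,675,000; closes 7:00 PM, at/before 9:00 PM; sells firearms or ammunition → Standard Authorization required.
Sec. 19-9. does not provide lodging to guests → Lodging Registration not required.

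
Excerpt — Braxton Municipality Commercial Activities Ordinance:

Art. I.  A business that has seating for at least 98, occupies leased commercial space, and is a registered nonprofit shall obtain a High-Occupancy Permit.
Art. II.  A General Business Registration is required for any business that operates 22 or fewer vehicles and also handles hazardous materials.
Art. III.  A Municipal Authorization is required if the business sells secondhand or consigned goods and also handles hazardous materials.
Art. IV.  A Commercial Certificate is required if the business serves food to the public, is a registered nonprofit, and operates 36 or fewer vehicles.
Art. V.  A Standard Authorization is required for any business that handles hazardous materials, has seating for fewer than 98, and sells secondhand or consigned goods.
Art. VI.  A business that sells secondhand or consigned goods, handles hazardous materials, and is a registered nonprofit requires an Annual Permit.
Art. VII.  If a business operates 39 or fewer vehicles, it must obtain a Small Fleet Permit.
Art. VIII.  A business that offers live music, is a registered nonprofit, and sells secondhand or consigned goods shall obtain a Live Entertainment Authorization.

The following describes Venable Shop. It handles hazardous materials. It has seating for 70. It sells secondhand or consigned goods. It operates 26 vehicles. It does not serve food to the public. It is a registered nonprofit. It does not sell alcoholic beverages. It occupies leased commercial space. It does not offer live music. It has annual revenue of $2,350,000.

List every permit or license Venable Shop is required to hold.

Art. I. seating 70 < 98; occupies leased commercial space; is a registered nonprofit → High-Occupancy Permit not required.
Art. II. vehicles 26 > 22; handles hazardous materials → General Business Registration not required.
Art. III. sells secondhand or consigned goods; handles hazardous materials → Municipal Authorization required.
Art. IV. does not serve food to the public; is a registered nonprofit; vehicles 26 ≤ 36 → Commercial Certificate not required.
Art. V. handles hazardous materials; seating 70 < 98; sells secondhand or consigned goods → Standard Authorization required.
Art. VI. sells secondhand or consigned goods; handles hazardous materials; is a registered nonprofit → Annual Permit required.
Art. VII. vehicles 26 ≤ 39 → Small Fleet Permit required.
Art. VIII. does not offer live music; is a registered nonprofit; sells secondhand or consigned goods → Live Entertainment Authorization not required.

Annual Permit, Municipal Authorization, Small Fleet Permit, Standard Authorization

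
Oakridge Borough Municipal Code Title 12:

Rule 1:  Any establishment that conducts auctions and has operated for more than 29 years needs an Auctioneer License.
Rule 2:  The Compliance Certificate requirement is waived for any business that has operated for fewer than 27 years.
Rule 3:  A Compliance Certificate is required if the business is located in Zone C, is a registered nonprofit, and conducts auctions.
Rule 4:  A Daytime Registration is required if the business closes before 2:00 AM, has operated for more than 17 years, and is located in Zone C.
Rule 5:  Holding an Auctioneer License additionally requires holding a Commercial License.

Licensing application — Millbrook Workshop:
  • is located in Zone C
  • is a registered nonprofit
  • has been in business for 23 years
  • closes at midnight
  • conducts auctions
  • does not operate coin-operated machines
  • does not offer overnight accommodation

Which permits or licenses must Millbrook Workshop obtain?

Daytime Registration

Rule 1: conducts auctions; years in business 23 ≤ 29 → Auctioneer License not required.
Rule 2: years in business 23 < 27 → exempt from Compliance Certificate.
Rule 3: is located in Zone C; is a registered nonprofit; conducts auctions → Compliance Certificate required.
Rule 4: closes midnight, at/before 2:00 AM; years in business 23 > 17; is located in Zone C → Daytime Registration required.
Rule 5: Auctioneer License is not required → no effect.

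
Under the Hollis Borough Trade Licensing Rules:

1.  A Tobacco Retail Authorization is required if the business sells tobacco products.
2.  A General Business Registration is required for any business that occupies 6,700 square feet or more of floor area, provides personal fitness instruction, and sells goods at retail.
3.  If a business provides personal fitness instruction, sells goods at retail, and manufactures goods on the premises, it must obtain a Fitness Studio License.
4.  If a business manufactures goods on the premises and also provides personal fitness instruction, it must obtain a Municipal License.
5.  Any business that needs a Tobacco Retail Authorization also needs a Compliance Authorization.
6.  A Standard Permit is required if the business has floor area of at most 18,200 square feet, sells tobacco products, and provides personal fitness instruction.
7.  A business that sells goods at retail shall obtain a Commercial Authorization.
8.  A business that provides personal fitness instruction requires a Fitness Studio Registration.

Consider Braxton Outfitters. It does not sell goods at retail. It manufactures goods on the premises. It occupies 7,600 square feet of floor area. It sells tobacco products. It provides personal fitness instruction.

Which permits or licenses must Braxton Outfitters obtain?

1. sells tobacco products → Tobacco Retail Authorization required.
2. floor area 7,600 square feet ≥ 6,700 square feet; provides personal fitness instruction; does not sell goods at retail → General Business Registration not required.
3. provides personal fitness instruction; does not sell goods at retail; manufactures goods on the premises → Fitness Studio License not required.
4. manufactures goods on the premises; provides personal fitness instruction → Municipal License required.
5. Tobacco Retail Authorization is required → Compliance Authorization also required.
6. floor area 7,600 square feet ≤ 18,200 square feet; sells tobacco products; provides personal fitness instruction → Standard Permit required.
7. does not sell goods at retail → Commercial Authorization not required.
8. provides personal fitness instruction → Fitness Studio Registration required.

Compliance Authorization, Fitness Studio Registration, Municipal License, Standard Permit, Tobacco Retail Authorization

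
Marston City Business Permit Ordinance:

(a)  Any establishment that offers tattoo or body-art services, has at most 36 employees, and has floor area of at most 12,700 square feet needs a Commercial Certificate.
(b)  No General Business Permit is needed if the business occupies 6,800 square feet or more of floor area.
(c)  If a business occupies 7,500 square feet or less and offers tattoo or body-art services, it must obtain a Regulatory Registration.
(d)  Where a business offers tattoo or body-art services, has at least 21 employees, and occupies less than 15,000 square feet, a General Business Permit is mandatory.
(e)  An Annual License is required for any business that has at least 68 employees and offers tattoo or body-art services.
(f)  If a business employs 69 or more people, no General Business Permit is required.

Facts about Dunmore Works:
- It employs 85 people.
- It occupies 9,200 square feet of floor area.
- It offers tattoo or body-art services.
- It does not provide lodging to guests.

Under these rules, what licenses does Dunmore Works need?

(a) offers tattoo or body-art services; employees 85 > 36; floor area 9,200 square feet ≤ 12,700 square feet → Commercial Certificate not required.
(b) floor area 9,200 square feet ≥ 6,800 square feet → exempt from General Business Permit.
(c) floor area 9,200 square feet > 7,500 square feet; offers tattoo or body-art services → Regulatory Registration not required.
(d) offers tattoo or body-art services; employees 85 ≥ 21; floor area 9,200 square feet < 15,000 square feet → General Business Permit required.
(e) employees 85 ≥ 68; offers tattoo or body-art services → Annual License required.
(f) employees 85 ≥ 69 → exempt from General Business Permit.

Annual License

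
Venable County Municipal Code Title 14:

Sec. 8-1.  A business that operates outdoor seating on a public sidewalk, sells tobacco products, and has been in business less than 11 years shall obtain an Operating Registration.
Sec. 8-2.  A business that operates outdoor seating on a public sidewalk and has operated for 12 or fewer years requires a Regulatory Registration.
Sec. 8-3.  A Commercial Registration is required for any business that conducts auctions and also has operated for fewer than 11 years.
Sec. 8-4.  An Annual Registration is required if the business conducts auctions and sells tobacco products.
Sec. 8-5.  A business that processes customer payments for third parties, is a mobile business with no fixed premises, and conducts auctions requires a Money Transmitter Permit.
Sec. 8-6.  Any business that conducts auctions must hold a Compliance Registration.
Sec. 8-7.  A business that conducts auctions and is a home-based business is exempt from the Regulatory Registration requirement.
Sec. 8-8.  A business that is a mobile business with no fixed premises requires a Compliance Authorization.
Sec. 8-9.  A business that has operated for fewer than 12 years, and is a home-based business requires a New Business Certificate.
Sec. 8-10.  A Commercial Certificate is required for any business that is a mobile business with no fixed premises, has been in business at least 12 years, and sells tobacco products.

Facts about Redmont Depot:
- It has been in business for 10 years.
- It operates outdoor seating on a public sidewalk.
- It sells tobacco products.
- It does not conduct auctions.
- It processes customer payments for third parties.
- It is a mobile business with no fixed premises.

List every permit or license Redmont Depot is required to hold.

Compliance Authorization, Operating Registration, Regulatory Registration

Sec. 8-1. operates outdoor seating on a public sidewalk; sells tobacco products; years in business 10 < 11 → Operating Registration required.
Sec. 8-2. operates outdoor seating on a public sidewalk; years in business 10 ≤ 12 → Regulatory Registration required.
Sec. 8-3. does not conduct auctions; years in business 10 < 11 → Commercial Registration not required.
Sec. 8-4. does not conduct auctions; sells tobacco products → Annual Registration not required.
Sec. 8-5. processes customer payments for third parties; is a mobile business with no fixed premises; does not conduct auctions → Money Transmitter Permit not required.
Sec. 8-6. does not conduct auctions → Compliance Registration not required.
Sec. 8-7. does not conduct auctions; is a mobile business with no fixed premises (not: is a home-based business) → Regulatory Registration exemption does not apply.
Sec. 8-8. is a mobile business with no fixed premises → Compliance Authorization required.
Sec. 8-9. years in business 10 < 12; is a mobile business with no fixed premises (not: is a home-based business) → New Business Certificate not required.
Sec. 8-10. is a mobile business with no fixed premises; years in business 10 < 12; sells tobacco products → Commercial Certificate not required.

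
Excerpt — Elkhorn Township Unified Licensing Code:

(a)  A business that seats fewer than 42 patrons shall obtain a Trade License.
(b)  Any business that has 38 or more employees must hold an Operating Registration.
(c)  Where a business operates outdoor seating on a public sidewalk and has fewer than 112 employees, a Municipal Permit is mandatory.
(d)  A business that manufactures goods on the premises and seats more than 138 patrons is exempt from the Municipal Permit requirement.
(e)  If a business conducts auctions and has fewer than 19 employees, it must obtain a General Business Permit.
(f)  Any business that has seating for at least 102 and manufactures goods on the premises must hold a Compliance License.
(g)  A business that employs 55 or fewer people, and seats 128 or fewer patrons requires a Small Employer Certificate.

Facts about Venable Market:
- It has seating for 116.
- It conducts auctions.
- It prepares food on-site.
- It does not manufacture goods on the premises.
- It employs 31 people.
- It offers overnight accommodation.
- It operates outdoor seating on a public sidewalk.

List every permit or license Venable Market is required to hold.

(a) seating 116 ≥ 42 → Trade License not required.
(b) employees 31 < 38 → Operating Registration not required.
(c) operates outdoor seating on a public sidewalk; employees 31 < 112 → Municipal Permit required.
(d) does not manufacture goods on the premises; seating 116 ≤ 138 → Municipal Permit exemption does not apply.
(e) conducts auctions; employees 31 ≥ 19 → General Business Permit not required.
(f) seating 116 ≥ 102; does not manufacture goods on the premises → Compliance License not required.
(g) employees 31 ≤ 55; seating 116 ≤ 128 → Small Employer Certificate required.

Municipal Permit, Small Employer Certificate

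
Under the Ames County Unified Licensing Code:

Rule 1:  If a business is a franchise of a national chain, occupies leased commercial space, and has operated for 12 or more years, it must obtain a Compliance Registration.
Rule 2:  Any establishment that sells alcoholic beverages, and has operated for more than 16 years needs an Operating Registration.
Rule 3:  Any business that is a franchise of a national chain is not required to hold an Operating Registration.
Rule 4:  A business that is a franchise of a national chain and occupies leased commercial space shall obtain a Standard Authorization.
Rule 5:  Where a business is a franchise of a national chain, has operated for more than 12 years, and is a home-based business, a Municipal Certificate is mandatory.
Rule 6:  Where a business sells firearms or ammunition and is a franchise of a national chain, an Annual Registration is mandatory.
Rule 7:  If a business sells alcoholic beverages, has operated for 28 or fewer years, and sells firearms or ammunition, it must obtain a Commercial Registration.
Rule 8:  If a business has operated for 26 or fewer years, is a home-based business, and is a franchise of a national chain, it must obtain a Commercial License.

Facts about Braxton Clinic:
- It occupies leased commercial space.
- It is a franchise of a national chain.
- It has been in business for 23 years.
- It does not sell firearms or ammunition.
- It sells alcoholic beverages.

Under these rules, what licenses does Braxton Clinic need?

Rule 1: is a franchise of a national chain; occupies leased commercial space; years in business 23 ≥ 12 → Compliance Registration required.
Rule 2: sells alcoholic beverages; years in business 23 > 16 → Operating Registration required.
Rule 3: is a franchise of a national chain → exempt from Operating Registration.
Rule 4: is a franchise of a national chain; occupies leased commercial space → Standard Authorization required.
Rule 5: is a franchise of a national chain; years in business 23 > 12; occupies leased commercial space (not: is a home-based business) → Municipal Certificate not required.
Rule 6: does not sell firearms or ammunition; is a franchise of a national chain → Annual Registration not required.
Rule 7: sells alcoholic beverages; years in business 23 ≤ 28; does not sell firearms or ammunition → Commercial Registration not required.
Rule 8: years in business 23 ≤ 26; occupies leased commercial space (not: is a home-based business); is a franchise of a national chain → Commercial License not required.

Compliance Registration, Standard Authorization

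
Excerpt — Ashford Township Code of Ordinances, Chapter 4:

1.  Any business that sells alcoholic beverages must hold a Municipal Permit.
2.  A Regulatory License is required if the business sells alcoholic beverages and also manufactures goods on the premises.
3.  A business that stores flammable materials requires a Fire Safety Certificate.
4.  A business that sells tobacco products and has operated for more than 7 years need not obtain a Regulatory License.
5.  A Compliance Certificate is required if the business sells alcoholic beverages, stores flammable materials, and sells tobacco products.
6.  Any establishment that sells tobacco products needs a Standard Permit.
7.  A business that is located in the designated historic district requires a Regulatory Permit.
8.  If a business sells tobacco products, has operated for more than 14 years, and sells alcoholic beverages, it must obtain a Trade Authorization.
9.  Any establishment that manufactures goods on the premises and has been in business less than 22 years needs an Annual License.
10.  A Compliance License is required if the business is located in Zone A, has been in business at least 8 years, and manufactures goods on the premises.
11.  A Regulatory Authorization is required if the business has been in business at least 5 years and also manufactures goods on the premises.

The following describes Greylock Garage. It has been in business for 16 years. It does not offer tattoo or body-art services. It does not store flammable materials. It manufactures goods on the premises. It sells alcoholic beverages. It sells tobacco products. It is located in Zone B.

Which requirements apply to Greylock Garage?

1. sells alcoholic beverages → Municipal Permit required.
2. sells alcoholic beverages; manufactures goods on the premises → Regulatory License required.
3. does not store flammable materials → Fire Safety Certificate not required.
4. sells tobacco products; years in business 16 > 7 → exempt from Regulatory License.
5. sells alcoholic beverages; does not store flammable materials; sells tobacco products → Compliance Certificate not required.
6. sells tobacco products → Standard Permit required.
7. is located in Zone B (not: is located in the designated historic district) → Regulatory Permit not required.
8. sells tobacco products; years in business 16 > 14; sells alcoholic beverages → Trade Authorization required.
9. manufactures goods on the premises; years in business 16 < 22 → Annual License required.
10. is located in Zone B (not: is located in Zone A); years in business 16 ≥ 8; manufactures goods on the premises → Compliance License not required.
11. years in business 16 ≥ 5; manufactures goods on the premises → Regulatory Authorization required.

Annual License, Municipal Permit, Regulatory Authorization, Standard Permit, Trade Authorization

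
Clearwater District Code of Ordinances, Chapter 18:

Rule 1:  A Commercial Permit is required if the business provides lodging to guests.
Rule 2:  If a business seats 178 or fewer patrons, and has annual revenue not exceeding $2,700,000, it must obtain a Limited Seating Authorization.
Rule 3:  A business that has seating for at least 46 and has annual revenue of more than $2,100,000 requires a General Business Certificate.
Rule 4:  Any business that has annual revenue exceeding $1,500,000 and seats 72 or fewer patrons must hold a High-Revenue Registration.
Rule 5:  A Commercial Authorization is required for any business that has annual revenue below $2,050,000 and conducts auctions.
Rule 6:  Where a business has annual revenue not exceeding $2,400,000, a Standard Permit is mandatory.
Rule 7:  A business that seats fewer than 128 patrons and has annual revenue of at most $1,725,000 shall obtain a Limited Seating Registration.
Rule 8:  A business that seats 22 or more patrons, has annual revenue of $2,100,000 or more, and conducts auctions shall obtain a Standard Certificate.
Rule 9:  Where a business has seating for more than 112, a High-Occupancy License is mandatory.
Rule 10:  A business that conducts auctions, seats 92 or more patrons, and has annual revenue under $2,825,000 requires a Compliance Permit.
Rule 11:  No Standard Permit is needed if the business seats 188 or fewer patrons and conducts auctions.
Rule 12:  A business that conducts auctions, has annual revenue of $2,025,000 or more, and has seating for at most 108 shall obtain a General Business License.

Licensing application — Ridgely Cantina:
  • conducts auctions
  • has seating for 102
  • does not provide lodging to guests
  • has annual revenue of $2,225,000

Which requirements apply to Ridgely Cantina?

Rule 1: does not provide lodging to guests → Commercial Permit not required.
Rule 2: seating 102 ≤ 178; revenue $2,225,000 ≤ $2,700,000 → Limited Seating Authorization required.
Rule 3: seating 102 ≥ 46; revenue $2,225,000 > $2,100,000 → General Business Certificate required.
Rule 4: revenue $2,225,000 > $1,500,000; seating 102 > 72 → High-Revenue Registration not required.
Rule 5: revenue $2,225,000 ≥ $2,050,000; conducts auctions → Commercial Authorization not required.
Rule 6: revenue $2,225,000 ≤ $2,400,000 → Standard Permit required.
Rule 7: seating 102 < 128; revenue $2,225,000 > $1,725,000 → Limited Seating Registration not required.
Rule 8: seating 102 ≥ 22; revenue $2,225,000 ≥ $2,100,000; conducts auctions → Standard Certificate required.
Rule 9: seating 102 ≤ 112 → High-Occupancy License not required.
Rule 10: conducts auctions; seating 102 ≥ 92; revenue $2,225,000 < $2,825,000 → Compliance Permit required.
Rule 11: seating 102 ≤ 188; conducts auctions → exempt from Standard Permit.
Rule 12: conducts auctions; revenue $2,225,000 ≥ $2,025,000; seating 102 ≤ 108 → General Business License required.

Compliance Permit, General Business Certificate, General Business License, Limited Seating Authorization, Standard Certificate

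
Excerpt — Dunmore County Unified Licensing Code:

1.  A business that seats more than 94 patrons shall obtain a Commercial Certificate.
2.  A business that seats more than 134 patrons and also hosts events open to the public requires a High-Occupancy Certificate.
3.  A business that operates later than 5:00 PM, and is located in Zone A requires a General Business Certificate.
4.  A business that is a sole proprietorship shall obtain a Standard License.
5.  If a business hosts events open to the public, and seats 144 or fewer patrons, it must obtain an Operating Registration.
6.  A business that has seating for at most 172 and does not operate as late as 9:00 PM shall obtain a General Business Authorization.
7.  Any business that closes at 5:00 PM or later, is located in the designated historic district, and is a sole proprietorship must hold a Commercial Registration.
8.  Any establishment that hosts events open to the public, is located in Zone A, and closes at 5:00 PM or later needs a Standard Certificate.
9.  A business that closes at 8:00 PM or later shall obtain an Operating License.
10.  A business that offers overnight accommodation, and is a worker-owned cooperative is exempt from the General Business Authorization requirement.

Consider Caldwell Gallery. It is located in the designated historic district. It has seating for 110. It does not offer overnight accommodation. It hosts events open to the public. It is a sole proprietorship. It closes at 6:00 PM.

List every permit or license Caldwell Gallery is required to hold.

Commercial Certificate, Commercial Registration, General Business Authorization, Operating Registration, Standard License

1. seating 110 > 94 → Commercial Certificate required.
2. seating 110 ≤ 134; hosts events open to the public → High-Occupancy Certificate not required.
3. closes 6:00 PM, after 5:00 PM; is located in the designated historic district (not: is located in Zone A) → General Business Certificate not required.
4. is a sole proprietorship → Standard License required.
5. hosts events open to the public; seating 110 ≤ 144 → Operating Registration required.
6. seating 110 ≤ 172; closes 6:00 PM, at/before 9:00 PM → General Business Authorization required.
7. closes 6:00 PM, after 5:00 PM; is located in the designated historic district; is a sole proprietorship → Commercial Registration required.
8. hosts events open to the public; is located in the designated historic district (not: is located in Zone A); closes 6:00 PM, after 5:00 PM → Standard Certificate not required.
9. closes 6:00 PM, at/before 8:00 PM → Operating License not required.
10. does not offer overnight accommodation; is a sole proprietorship (not: is a worker-owned cooperative) → General Business Authorization exemption does not apply.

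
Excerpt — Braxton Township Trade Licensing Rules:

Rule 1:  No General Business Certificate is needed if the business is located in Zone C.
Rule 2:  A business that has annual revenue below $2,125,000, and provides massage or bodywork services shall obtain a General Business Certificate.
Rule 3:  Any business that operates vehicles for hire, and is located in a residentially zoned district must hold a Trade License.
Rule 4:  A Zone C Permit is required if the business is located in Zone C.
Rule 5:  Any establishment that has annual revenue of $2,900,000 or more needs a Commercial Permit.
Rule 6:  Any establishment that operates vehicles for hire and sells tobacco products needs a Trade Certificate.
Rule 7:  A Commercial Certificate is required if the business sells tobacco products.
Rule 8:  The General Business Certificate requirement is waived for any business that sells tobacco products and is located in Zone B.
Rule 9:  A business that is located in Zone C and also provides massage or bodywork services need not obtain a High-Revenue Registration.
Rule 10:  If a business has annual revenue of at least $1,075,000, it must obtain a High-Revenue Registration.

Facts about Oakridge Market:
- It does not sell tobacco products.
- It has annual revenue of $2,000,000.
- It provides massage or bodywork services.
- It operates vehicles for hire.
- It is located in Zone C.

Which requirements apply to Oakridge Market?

Zone C Permit

Rule 1: is located in Zone C → exempt from General Business Certificate.
Rule 2: revenue $2,000,000 < $2,125,000; provides massage or bodywork services → General Business Certificate required.
Rule 3: operates vehicles for hire; is located in Zone C (not: is located in a residentially zoned district) → Trade License not required.
Rule 4: is located in Zone C → Zone C Permit required.
Rule 5: revenue $2,000,000 < $2,900,000 → Commercial Permit not required.
Rule 6: operates vehicles for hire; does not sell tobacco products → Trade Certificate not required.
Rule 7: does not sell tobacco products → Commercial Certificate not required.
Rule 8: does not sell tobacco products; is located in Zone C (not: is located in Zone B) → General Business Certificate exemption does not apply.
Rule 9: is located in Zone C; provides massage or bodywork services → exempt from High-Revenue Registration.
Rule 10: revenue $2,000,000 ≥ $1,075,000 → High-Revenue Registration required.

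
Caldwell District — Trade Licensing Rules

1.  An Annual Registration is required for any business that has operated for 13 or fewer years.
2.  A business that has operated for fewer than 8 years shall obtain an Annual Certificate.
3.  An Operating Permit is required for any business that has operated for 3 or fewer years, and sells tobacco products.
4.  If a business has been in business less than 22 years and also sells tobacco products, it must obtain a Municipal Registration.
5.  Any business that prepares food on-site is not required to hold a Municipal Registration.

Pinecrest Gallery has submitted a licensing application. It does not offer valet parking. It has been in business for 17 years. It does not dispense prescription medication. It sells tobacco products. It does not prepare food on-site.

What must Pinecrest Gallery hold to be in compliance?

Municipal Registration

1. years in business 17 > 13 → Annual Registration not required.
2. years in business 17 ≥ 8 → Annual Certificate not required.
3. years in business 17 > 3; sells tobacco products → Operating Permit not required.
4. years in business 17 < 22; sells tobacco products → Municipal Registration required.
5. does not prepare food on-site → Municipal Registration exemption does not apply.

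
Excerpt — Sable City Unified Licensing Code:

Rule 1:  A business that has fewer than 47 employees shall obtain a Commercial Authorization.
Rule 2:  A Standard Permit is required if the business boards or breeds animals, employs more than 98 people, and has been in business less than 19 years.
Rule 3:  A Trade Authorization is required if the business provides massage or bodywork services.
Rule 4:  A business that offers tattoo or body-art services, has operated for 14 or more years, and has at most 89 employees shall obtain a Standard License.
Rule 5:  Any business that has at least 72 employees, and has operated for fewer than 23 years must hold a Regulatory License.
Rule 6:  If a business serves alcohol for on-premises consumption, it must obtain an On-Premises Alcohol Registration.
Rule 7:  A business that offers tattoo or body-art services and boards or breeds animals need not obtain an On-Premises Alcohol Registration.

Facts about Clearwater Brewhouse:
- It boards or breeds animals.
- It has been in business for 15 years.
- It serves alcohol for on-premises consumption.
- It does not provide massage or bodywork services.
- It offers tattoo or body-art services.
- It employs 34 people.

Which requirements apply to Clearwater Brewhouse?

Commercial Authorization, Standard License

Rule 1: employees 34 < 47 → Commercial Authorization required.
Rule 2: boards or breeds animals; employees 34 ≤ 98; years in business 15 < 19 → Standard Permit not required.
Rule 3: does not provide massage or bodywork services → Trade Authorization not required.
Rule 4: offers tattoo or body-art services; years in business 15 ≥ 14; employees 34 ≤ 89 → Standard License required.
Rule 5: employees 34 < 72; years in business 15 < 23 → Regulatory License not required.
Rule 6: serves alcohol for on-premises consumption → On-Premises Alcohol Registration required.
Rule 7: offers tattoo or body-art services; boards or breeds animals → exempt from On-Premises Alcohol Registration.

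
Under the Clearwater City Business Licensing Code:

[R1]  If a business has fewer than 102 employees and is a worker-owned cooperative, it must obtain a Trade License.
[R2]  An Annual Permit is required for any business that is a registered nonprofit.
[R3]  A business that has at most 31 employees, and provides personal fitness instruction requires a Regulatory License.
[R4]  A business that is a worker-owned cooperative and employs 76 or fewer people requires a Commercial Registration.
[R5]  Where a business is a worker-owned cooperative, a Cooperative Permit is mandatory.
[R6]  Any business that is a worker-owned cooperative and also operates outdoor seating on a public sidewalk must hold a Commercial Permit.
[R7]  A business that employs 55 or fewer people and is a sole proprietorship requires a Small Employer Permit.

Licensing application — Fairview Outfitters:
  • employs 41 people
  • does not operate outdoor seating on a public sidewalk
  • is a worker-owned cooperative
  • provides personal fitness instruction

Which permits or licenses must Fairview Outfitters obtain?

Commercial Registration, Cooperative Permit, Trade License

[R1] employees 41 < 102; is a worker-owned cooperative → Trade License required.
[R2] is a worker-owned cooperative (not: is a registered nonprofit) → Annual Permit not required.
[R3] employees 41 > 31; provides personal fitness instruction → Regulatory License not required.
[R4] is a worker-owned cooperative; employees 41 ≤ 76 → Commercial Registration required.
[R5] is a worker-owned cooperative → Cooperative Permit required.
[R6] is a worker-owned cooperative; does not operate outdoor seating on a public sidewalk → Commercial Permit not required.
[R7] employees 41 ≤ 55; is a worker-owned cooperative (not: is a sole proprietorship) → Small Employer Permit not required.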